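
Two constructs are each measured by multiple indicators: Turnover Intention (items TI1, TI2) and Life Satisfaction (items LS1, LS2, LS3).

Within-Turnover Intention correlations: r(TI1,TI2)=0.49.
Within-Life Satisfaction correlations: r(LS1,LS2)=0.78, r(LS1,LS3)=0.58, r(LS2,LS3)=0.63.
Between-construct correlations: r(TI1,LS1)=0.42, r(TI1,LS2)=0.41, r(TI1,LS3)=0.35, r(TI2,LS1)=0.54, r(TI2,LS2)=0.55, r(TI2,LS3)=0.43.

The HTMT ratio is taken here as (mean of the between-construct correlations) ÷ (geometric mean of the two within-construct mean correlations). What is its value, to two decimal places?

0.79

Mean heterotrait r = 2.70/6 = 0.4500.
Mean within-TI = 0.49/1 = 0.4900; mean within-LS = 1.99/3 = 0.6633.
Geometric mean = √(0.4900 × 0.6633) = 0.5701.
HTMT = 0.4500 / 0.5701 = 0.79.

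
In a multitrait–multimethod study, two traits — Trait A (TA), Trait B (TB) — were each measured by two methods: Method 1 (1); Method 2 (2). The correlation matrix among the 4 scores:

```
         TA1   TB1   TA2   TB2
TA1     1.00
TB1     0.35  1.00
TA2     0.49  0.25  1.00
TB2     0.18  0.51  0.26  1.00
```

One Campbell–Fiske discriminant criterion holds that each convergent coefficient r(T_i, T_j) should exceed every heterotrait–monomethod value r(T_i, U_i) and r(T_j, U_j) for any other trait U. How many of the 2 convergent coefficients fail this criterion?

0

Checking each validity diagonal entry against its comparison values:
TA (methods 1·2): 0.49 vs {0.35, 0.26} → pass.
TB (methods 1·2): 0.51 vs {0.35, 0.26} → pass.
0 of 2 fail.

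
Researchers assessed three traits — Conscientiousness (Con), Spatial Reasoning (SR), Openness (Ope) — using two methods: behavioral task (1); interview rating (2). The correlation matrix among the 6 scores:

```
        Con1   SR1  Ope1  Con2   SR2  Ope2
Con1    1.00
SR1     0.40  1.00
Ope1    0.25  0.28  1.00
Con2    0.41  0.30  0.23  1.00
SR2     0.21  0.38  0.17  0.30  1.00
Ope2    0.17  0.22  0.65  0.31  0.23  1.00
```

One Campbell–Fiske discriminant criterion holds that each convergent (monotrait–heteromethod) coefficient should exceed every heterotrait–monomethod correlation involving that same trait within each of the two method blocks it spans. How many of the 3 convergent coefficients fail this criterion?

Convergent coefficients and their comparison sets:
Con (methods 1·2): 0.41 vs {0.40, 0.30, 0.25, 0.31} → pass.
SR (methods 1·2): 0.38 vs {0.40, 0.30, 0.28, 0.23} → fail.
Ope (methods 1·2): 0.65 vs {0.25, 0.31, 0.28, 0.23} → pass.
1 of 3 fail.

1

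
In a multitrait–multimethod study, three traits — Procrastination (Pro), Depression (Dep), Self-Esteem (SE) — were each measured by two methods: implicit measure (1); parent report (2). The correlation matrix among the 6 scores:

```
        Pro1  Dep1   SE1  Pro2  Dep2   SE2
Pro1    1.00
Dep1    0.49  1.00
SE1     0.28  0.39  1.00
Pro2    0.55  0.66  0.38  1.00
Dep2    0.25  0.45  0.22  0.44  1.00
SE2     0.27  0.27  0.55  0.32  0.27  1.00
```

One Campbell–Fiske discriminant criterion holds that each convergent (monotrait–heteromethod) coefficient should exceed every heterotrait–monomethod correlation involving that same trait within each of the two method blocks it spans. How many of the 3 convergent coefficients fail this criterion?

1

Each convergent coefficient versus the relevant comparison correlations:
Pro (methods 1·2): 0.55 vs {0.49, 0.44, 0.28, 0.32} → pass.
Dep (methods 1·2): 0.45 vs {0.49, 0.44, 0.39, 0.27} → fail.
SE (methods 1·2): 0.55 vs {0.28, 0.32, 0.39, 0.27} → pass.
1 of 3 fail.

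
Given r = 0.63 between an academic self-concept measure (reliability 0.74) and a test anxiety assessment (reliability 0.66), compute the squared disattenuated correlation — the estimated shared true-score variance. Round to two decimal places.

Disattenuated r = 0.63 / √(0.74 × 0.66) = 0.63 / 0.6989 = 0.9014.
Shared true-score variance = 0.9014² = 0.8125 ≈ 0.81.

0.81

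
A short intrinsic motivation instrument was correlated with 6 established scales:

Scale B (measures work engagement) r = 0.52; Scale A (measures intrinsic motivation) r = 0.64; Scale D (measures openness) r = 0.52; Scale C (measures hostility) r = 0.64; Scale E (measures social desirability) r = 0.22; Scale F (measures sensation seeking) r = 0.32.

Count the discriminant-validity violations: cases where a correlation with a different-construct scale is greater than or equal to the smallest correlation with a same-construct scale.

Convergent (same construct = intrinsic motivation): Scale A.
Smallest convergent = 0.64. Discriminant values: 0.52, 0.52, 0.64, 0.22, 0.32; count ≥ 0.64 → 1.

1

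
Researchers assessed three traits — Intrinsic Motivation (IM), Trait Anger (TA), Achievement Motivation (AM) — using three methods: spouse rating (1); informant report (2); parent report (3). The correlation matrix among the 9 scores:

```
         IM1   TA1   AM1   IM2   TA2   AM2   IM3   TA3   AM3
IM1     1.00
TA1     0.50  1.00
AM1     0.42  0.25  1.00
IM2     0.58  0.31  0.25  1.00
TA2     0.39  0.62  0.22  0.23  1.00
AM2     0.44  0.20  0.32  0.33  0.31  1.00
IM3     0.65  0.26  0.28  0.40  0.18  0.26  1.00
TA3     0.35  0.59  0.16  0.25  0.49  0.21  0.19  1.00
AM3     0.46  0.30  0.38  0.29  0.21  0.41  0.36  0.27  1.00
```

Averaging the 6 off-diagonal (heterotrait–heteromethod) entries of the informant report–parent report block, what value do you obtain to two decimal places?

0.23

HTHM values (method 2 × method 3): 0.25, 0.29, 0.18, 0.21, 0.26, 0.21; mean = 1.40/6 = 0.23.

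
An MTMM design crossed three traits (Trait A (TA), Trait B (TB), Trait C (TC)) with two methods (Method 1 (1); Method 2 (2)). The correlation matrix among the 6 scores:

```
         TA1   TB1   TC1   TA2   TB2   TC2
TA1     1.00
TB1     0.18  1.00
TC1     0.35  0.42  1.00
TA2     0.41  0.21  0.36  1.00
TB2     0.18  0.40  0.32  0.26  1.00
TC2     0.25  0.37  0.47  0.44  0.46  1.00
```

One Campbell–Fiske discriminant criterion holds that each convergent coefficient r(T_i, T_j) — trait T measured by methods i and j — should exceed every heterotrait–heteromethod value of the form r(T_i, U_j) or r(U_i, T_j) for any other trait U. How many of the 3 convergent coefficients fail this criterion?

Checking each validity diagonal entry against its comparison values:
TA (methods 1·2): 0.41 vs {0.18, 0.21, 0.25, 0.36} → pass.
TB (methods 1·2): 0.40 vs {0.21, 0.18, 0.37, 0.32} → pass.
TC (methods 1·2): 0.47 vs {0.36, 0.25, 0.32, 0.37} → pass.
0 of 3 fail.

0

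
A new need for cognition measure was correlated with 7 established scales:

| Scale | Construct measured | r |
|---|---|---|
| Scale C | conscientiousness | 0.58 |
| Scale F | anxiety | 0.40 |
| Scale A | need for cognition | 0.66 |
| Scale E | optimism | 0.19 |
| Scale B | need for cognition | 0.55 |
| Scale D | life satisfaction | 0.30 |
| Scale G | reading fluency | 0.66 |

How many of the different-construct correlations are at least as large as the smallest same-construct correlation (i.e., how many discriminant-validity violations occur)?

Convergent (same construct = need for cognition): Scale A, Scale B.
Smallest convergent = 0.55. Discriminant values: 0.58, 0.40, 0.19, 0.30, 0.66; count ≥ 0.55 → 2.

2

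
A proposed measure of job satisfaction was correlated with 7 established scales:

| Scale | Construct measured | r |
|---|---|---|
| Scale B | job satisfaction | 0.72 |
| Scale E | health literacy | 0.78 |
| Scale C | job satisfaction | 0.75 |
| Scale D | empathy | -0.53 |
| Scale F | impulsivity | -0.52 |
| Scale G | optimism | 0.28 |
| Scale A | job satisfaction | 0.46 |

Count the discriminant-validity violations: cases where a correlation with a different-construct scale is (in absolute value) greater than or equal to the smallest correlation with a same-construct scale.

Convergent (same construct = job satisfaction): Scale B, Scale C, Scale A.
Smallest convergent = 0.46. Discriminant |r|: 0.78, 0.53, 0.52, 0.28; count ≥ 0.46 → 3.

3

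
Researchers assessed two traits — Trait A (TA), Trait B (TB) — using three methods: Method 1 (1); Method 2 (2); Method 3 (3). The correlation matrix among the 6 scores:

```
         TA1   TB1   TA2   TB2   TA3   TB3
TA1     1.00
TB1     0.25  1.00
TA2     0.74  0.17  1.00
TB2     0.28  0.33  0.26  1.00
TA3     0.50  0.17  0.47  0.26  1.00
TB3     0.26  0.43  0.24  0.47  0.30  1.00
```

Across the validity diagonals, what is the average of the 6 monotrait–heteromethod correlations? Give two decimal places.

Convergent values: 0.74, 0.50, 0.47, 0.33, 0.43, 0.47; mean = 2.94/6 = 0.49.

0.49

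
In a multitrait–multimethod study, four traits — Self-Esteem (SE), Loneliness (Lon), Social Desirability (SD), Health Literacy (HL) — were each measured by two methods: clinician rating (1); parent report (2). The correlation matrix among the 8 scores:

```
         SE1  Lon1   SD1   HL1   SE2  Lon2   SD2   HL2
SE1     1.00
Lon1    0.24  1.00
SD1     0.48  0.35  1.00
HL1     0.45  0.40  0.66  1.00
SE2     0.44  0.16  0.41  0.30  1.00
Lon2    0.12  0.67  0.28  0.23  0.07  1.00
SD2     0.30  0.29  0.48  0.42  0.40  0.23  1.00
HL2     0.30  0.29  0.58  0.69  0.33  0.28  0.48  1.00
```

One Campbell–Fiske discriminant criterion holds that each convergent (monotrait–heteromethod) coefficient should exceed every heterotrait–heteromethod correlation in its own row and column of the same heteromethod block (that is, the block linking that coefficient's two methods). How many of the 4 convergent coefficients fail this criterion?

1

Checking each validity diagonal entry against its comparison values:
SE (methods 1·2): 0.44 vs {0.12, 0.16, 0.30, 0.41, 0.30, 0.30} → pass.
Lon (methods 1·2): 0.67 vs {0.16, 0.12, 0.29, 0.28, 0.29, 0.23} → pass.
SD (methods 1·2): 0.48 vs {0.41, 0.30, 0.28, 0.29, 0.58, 0.42} → fail.
HL (methods 1·2): 0.69 vs {0.30, 0.30, 0.23, 0.29, 0.42, 0.58} → pass.
1 of 4 fail.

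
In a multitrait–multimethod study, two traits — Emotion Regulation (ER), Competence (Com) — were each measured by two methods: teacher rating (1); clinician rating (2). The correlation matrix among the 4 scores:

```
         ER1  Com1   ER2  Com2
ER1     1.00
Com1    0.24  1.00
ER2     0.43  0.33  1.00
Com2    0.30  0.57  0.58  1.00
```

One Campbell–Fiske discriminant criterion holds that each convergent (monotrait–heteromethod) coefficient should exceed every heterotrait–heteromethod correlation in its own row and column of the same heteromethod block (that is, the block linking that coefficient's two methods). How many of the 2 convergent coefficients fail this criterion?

0

Convergent coefficients and their comparison sets:
ER (methods 1·2): 0.43 vs {0.30, 0.33} → pass.
Com (methods 1·2): 0.57 vs {0.33, 0.30} → pass.
0 of 2 fail.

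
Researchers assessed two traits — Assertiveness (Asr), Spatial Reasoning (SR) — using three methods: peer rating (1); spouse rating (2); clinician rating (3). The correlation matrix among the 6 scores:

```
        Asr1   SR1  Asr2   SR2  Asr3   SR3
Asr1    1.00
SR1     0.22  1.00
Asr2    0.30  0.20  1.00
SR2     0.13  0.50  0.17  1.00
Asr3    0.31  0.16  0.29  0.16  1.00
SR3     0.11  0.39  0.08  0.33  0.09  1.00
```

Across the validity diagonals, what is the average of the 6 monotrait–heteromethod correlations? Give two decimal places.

0.35

Convergent values: 0.30, 0.31, 0.29, 0.50, 0.39, 0.33; mean = 2.12/6 = 0.35.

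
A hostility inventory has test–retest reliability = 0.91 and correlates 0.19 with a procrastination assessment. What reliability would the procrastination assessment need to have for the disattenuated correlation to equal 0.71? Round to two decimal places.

r_true = r_obs / √(r_xx · r_yy) ⇒ 0.71 = 0.19 / √(0.91 · r_yy).
√(0.91 · r_yy) = 0.19 / 0.71 = 0.2676; 0.91 · r_yy = 0.0716; r_yy = 0.0716 / 0.91 ≈ 0.08.

0.08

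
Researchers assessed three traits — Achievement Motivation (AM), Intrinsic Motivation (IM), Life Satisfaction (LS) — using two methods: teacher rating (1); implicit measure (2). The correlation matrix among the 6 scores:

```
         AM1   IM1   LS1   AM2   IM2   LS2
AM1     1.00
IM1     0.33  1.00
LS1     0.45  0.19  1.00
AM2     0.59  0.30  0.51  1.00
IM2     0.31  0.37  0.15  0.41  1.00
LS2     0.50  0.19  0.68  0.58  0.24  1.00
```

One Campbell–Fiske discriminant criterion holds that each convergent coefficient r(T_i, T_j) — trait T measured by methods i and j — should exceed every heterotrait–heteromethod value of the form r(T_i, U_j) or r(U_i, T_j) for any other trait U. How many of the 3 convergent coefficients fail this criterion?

0

Checking each validity diagonal entry against its comparison values:
AM (methods 1·2): 0.59 vs {0.31, 0.30, 0.50, 0.51} → pass.
IM (methods 1·2): 0.37 vs {0.30, 0.31, 0.19, 0.15} → pass.
LS (methods 1·2): 0.68 vs {0.51, 0.50, 0.15, 0.19} → pass.
0 of 3 fail.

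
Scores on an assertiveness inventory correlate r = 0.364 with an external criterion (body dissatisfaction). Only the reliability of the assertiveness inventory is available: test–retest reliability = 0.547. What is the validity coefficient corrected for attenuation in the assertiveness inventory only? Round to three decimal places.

Single correction: r_c = r_obs / √r_xx = 0.364 / √0.547 = 0.364 / 0.7396 ≈ 0.492.

0.492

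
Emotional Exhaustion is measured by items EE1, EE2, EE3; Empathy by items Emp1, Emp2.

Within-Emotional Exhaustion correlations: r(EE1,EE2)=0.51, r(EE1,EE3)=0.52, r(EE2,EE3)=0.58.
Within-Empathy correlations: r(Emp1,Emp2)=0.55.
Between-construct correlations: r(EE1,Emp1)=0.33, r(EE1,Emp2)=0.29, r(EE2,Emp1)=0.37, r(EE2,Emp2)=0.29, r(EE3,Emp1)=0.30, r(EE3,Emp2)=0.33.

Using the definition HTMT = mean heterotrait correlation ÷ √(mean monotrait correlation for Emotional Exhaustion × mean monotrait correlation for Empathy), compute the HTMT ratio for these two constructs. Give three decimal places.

0.586

Mean between = 1.91/6 = 0.3183.
Mean within-EE = 1.61/3 = 0.5367; mean within-Emp = 0.55/1 = 0.5500.
Geometric mean = √(0.5367 × 0.5500) = 0.5433.
HTMT = 0.3183 / 0.5433 = 0.586.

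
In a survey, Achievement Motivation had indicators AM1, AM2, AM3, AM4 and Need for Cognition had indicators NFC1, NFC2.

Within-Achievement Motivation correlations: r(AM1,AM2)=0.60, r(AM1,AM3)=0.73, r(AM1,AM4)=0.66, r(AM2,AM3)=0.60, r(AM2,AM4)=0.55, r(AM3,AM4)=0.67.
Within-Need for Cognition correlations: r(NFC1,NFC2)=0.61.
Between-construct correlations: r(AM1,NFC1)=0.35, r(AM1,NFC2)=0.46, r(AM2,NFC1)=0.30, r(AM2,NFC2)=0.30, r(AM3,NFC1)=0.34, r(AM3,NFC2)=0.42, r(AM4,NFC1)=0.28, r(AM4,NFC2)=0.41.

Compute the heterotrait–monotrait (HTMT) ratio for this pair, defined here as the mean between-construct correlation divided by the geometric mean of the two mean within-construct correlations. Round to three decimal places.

0.574

Between-construct mean = 2.86/8 = 0.3575.
Mean within-AM = 3.81/6 = 0.6350; mean within-NFC = 0.61/1 = 0.6100.
Geometric mean = √(0.6350 × 0.6100) = 0.6224.
HTMT = 0.3575 / 0.6224 = 0.574.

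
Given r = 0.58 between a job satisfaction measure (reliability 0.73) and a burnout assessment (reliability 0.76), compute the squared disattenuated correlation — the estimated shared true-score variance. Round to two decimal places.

Disattenuated r = 0.58 / √(0.73 × 0.76) = 0.58 / 0.7448 = 0.7787.
Shared true-score variance = 0.7787² = 0.6064 ≈ 0.61.

0.61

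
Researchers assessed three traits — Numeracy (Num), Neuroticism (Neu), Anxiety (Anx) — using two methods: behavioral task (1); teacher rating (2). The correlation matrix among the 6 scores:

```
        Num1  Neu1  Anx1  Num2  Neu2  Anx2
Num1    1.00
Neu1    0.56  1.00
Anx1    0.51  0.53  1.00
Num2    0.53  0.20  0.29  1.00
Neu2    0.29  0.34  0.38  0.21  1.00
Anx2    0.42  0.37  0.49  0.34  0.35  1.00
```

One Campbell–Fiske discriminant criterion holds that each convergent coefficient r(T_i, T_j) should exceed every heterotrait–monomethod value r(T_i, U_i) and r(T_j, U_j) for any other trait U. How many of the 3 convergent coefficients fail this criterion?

Checking each validity diagonal entry against its comparison values:
Num (methods 1·2): 0.53 vs {0.56, 0.21, 0.51, 0.34} → fail.
Neu (methods 1·2): 0.34 vs {0.56, 0.21, 0.53, 0.35} → fail.
Anx (methods 1·2): 0.49 vs {0.51, 0.34, 0.53, 0.35} → fail.
3 of 3 fail.

3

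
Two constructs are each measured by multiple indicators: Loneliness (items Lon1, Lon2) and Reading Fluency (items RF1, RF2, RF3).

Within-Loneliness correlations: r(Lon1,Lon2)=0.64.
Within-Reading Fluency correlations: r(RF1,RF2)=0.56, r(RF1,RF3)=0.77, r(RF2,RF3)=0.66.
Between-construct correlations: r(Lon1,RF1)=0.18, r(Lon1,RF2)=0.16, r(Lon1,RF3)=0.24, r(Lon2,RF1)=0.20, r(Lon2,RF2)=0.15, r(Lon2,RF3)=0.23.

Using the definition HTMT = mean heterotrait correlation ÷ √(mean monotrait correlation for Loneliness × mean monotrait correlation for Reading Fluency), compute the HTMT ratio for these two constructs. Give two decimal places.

Mean between = 1.16/6 = 0.1933.
Mean within-Lon = 0.64/1 = 0.6400; mean within-RF = 1.99/3 = 0.6633.
Geometric mean = √(0.6400 × 0.6633) = 0.6515.
HTMT = 0.1933 / 0.6515 = 0.30.

0.30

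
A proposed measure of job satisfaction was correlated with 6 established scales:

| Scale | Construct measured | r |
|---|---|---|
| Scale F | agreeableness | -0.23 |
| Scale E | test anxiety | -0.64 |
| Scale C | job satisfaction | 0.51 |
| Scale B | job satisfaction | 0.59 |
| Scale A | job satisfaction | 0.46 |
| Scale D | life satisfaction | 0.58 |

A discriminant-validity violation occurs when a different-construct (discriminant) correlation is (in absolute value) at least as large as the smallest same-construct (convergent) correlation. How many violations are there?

2

Convergent (same construct = job satisfaction): Scale C, Scale B, Scale A.
Smallest convergent = 0.46. Discriminant |r|: 0.23, 0.64, 0.58; count ≥ 0.46 → 2.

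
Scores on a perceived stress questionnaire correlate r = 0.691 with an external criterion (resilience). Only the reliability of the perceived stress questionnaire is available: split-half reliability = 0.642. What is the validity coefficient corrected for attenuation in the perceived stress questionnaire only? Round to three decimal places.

0.862

Single correction: r_c = r_obs / √r_xx = 0.691 / √0.642 = 0.691 / 0.8012 ≈ 0.862.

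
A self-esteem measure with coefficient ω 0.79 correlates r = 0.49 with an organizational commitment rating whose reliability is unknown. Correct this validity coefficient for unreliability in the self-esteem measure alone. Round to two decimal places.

0.55

Single correction: r_c = r_obs / √r_xx = 0.49 / √0.79 = 0.49 / 0.8888 ≈ 0.55.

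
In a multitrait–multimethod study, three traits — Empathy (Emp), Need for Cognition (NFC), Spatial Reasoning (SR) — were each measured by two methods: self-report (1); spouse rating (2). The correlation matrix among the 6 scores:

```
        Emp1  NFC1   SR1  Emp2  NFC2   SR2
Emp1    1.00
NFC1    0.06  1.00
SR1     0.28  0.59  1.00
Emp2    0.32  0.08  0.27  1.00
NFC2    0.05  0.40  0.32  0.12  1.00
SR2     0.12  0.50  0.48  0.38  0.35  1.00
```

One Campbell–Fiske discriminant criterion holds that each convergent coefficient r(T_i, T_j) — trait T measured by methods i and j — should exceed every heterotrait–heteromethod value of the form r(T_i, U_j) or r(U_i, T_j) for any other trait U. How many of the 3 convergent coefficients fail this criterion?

2

Each convergent coefficient versus the relevant comparison correlations:
Emp (methods 1·2): 0.32 vs {0.05, 0.08, 0.12, 0.27} → pass.
NFC (methods 1·2): 0.40 vs {0.08, 0.05, 0.50, 0.32} → fail.
SR (methods 1·2): 0.48 vs {0.27, 0.12, 0.32, 0.50} → fail.
2 of 3 fail.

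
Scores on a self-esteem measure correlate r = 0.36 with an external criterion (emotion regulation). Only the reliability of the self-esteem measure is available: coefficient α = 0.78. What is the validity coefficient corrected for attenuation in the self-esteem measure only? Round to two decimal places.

0.41

Single correction: r_c = r_obs / √r_xx = 0.36 / √0.78 = 0.36 / 0.8832 ≈ 0.41.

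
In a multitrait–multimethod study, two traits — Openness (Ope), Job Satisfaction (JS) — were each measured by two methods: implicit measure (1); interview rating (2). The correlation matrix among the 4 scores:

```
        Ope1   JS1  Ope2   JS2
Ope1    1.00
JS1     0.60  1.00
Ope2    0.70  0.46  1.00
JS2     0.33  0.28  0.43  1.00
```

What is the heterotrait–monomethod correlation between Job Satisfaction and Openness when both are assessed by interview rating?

Different traits, same method: r(JS2, Ope2) = 0.43.

0.43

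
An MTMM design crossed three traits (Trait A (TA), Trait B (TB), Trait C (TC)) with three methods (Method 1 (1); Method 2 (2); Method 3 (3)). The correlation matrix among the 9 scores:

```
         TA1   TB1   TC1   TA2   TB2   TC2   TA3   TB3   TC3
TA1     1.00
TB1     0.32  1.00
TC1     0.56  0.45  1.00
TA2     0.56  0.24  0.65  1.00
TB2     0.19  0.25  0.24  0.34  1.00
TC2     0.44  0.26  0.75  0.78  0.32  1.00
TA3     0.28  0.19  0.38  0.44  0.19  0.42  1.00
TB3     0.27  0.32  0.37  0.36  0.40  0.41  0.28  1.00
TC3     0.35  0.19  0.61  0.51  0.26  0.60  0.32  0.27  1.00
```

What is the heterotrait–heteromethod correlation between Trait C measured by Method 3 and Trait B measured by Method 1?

0.19

Different traits and methods: r(TC3, TB1) = 0.19.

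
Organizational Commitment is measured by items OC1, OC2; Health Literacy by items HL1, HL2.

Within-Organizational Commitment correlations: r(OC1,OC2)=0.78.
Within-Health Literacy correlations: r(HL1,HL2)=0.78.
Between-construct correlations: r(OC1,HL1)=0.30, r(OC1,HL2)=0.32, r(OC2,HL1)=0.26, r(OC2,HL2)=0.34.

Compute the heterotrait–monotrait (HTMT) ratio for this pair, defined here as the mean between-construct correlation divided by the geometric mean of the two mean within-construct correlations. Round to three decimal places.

0.391

Mean between = 1.22/4 = 0.3050.
Mean within-OC = 0.78/1 = 0.7800; mean within-HL = 0.78/1 = 0.7800.
Geometric mean = √(0.7800 × 0.7800) = 0.7800.
HTMT = 0.3050 / 0.7800 = 0.391.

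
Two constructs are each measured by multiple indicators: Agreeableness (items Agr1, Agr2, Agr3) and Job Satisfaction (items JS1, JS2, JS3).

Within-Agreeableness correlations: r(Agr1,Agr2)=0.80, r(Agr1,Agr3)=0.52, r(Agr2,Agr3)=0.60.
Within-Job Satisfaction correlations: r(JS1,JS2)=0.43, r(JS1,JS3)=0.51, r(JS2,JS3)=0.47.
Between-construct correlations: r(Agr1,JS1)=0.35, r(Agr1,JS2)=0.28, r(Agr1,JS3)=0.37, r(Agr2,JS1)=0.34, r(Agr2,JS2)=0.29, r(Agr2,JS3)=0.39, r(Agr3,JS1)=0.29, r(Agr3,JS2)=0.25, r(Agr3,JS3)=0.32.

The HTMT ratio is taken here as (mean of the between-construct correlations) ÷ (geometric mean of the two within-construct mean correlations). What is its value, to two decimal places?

0.58

Mean between = 2.88/9 = 0.3200.
Mean within-Agr = 1.92/3 = 0.6400; mean within-JS = 1.41/3 = 0.4700.
Geometric mean = √(0.6400 × 0.4700) = 0.5485.
HTMT = 0.3200 / 0.5485 = 0.58.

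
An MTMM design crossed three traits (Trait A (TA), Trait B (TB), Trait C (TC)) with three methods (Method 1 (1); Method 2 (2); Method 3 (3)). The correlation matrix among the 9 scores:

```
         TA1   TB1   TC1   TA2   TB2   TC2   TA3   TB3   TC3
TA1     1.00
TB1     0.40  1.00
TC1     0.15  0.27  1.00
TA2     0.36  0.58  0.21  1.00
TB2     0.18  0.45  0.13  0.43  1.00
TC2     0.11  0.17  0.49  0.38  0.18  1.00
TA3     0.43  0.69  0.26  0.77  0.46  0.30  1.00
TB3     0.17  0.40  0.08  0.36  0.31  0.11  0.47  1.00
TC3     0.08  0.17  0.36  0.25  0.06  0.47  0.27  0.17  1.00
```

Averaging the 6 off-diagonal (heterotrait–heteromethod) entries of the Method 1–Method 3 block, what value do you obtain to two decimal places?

HTHM values (method 1 × method 3): 0.17, 0.08, 0.69, 0.17, 0.26, 0.08; mean = 1.45/6 = 0.24.

0.24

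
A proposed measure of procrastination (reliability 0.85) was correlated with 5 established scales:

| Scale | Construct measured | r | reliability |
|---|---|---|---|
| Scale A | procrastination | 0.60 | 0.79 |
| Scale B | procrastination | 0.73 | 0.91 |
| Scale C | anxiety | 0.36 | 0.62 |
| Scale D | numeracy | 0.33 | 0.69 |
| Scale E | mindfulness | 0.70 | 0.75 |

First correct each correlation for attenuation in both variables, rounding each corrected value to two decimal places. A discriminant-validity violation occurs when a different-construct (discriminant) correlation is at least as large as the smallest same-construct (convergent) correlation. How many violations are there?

1

Disattenuated r (r / √(r_scale · r_new)):
  Scale A (conv): 0.60 / √(0.79·0.85) = 0.73
  Scale B (conv): 0.73 / √(0.91·0.85) = 0.83
  Scale C (disc): 0.36 / √(0.62·0.85) = 0.50
  Scale D (disc): 0.33 / √(0.69·0.85) = 0.43
  Scale E (disc): 0.70 / √(0.75·0.85) = 0.88
Smallest convergent = 0.73. Discriminant values: 0.50, 0.43, 0.88; count ≥ 0.73 → 1.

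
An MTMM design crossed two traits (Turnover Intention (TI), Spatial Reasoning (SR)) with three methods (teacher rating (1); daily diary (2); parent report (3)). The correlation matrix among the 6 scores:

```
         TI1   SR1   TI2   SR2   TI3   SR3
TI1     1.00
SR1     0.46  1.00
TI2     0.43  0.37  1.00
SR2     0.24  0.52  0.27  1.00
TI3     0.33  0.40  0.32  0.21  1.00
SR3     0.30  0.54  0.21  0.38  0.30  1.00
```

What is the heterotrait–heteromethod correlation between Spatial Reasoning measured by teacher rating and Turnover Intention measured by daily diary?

Different traits and methods: r(SR1, TI2) = 0.37.

0.37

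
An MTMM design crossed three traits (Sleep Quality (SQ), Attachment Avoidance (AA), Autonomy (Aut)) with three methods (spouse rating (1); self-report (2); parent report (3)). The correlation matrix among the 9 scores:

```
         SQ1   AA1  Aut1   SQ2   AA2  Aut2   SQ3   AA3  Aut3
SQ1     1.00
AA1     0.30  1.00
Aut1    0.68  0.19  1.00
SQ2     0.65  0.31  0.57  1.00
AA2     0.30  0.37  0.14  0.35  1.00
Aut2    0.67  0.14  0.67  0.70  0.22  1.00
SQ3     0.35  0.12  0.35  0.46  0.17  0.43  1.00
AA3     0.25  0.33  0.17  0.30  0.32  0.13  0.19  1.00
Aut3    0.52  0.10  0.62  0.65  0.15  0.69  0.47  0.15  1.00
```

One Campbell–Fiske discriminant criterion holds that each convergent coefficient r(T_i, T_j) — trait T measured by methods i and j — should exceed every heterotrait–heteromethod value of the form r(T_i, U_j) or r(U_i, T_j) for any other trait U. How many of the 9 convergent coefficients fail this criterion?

Convergent coefficients and their comparison sets:
SQ (methods 1·2): 0.65 vs {0.30, 0.31, 0.67, 0.57} → fail.
SQ (methods 1·3): 0.35 vs {0.25, 0.12, 0.52, 0.35} → fail.
SQ (methods 2·3): 0.46 vs {0.30, 0.17, 0.65, 0.43} → fail.
AA (methods 1·2): 0.37 vs {0.31, 0.30, 0.14, 0.14} → pass.
AA (methods 1·3): 0.33 vs {0.12, 0.25, 0.10, 0.17} → pass.
AA (methods 2·3): 0.32 vs {0.17, 0.30, 0.15, 0.13} → pass.
Aut (methods 1·2): 0.67 vs {0.57, 0.67, 0.14, 0.14} → fail.
Aut (methods 1·3): 0.62 vs {0.35, 0.52, 0.17, 0.10} → pass.
Aut (methods 2·3): 0.69 vs {0.43, 0.65, 0.13, 0.15} → pass.
4 of 9 fail.

4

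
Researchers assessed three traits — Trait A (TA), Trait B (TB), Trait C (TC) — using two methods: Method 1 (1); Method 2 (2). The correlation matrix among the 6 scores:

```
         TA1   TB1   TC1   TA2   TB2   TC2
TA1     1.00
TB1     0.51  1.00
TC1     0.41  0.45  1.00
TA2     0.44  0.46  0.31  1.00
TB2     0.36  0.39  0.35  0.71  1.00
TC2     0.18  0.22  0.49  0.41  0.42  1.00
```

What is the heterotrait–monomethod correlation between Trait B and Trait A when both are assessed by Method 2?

0.71

Different traits, same method: r(TB2, TA2) = 0.71.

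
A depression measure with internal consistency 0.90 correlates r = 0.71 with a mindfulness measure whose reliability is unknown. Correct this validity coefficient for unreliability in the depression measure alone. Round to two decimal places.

0.75

Single correction: r_c = r_obs / √r_xx = 0.71 / √0.90 = 0.71 / 0.9487 ≈ 0.75.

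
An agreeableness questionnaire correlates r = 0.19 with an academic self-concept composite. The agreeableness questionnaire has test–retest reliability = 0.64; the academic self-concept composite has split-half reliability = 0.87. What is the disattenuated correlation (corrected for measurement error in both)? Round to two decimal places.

0.25

r_true = r_obs / √(r_xx · r_yy) = 0.19 / √(0.64 × 0.87) = 0.19 / √0.5568 = 0.19 / 0.7462 ≈ 0.25.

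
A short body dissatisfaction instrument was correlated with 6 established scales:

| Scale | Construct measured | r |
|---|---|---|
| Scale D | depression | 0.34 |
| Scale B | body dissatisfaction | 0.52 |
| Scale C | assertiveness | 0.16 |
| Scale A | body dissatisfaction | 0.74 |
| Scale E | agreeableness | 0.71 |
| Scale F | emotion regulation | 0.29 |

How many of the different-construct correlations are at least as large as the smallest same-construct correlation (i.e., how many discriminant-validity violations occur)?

1

Convergent (same construct = body dissatisfaction): Scale B, Scale A.
Smallest convergent = 0.52. Discriminant values: 0.34, 0.16, 0.71, 0.29; count ≥ 0.52 → 1.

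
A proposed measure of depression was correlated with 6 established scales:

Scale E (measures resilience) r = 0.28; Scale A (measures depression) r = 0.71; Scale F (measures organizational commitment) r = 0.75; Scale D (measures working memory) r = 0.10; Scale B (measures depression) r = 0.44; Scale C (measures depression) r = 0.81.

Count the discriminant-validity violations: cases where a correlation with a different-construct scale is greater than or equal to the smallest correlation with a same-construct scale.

1

Convergent (same construct = depression): Scale A, Scale B, Scale C.
Smallest convergent = 0.44. Discriminant values: 0.28, 0.75, 0.10; count ≥ 0.44 → 1.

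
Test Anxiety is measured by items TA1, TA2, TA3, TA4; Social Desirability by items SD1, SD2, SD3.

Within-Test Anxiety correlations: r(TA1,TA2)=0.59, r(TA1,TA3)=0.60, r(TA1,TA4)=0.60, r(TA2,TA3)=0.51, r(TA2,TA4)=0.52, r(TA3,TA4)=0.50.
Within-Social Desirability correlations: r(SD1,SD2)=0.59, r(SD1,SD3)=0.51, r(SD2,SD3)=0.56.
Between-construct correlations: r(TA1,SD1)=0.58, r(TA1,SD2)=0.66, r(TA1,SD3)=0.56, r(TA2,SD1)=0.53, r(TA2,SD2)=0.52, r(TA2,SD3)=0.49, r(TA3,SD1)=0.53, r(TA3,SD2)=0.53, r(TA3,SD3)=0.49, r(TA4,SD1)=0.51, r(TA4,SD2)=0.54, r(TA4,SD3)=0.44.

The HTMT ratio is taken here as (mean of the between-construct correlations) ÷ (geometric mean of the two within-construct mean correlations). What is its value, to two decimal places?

Between-construct mean = 6.38/12 = 0.5317.
Mean within-TA = 3.32/6 = 0.5533; mean within-SD = 1.66/3 = 0.5533.
Geometric mean = √(0.5533 × 0.5533) = 0.5533.
HTMT = 0.5317 / 0.5533 = 0.96.

0.96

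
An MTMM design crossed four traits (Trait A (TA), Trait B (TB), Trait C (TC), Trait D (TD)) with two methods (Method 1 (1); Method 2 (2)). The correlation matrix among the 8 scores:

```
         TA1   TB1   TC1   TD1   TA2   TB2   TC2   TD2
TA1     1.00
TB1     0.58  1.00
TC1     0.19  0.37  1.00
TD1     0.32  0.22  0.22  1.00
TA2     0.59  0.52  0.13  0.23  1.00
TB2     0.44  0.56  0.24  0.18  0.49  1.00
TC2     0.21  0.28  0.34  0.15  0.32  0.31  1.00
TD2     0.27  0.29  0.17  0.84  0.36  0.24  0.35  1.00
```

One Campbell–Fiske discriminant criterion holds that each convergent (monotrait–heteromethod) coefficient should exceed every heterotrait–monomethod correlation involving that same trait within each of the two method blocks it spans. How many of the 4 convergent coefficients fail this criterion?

Checking each validity diagonal entry against its comparison values:
TA (methods 1·2): 0.59 vs {0.58, 0.49, 0.19, 0.32, 0.32, 0.36} → pass.
TB (methods 1·2): 0.56 vs {0.58, 0.49, 0.37, 0.31, 0.22, 0.24} → fail.
TC (methods 1·2): 0.34 vs {0.19, 0.32, 0.37, 0.31, 0.22, 0.35} → fail.
TD (methods 1·2): 0.84 vs {0.32, 0.36, 0.22, 0.24, 0.22, 0.35} → pass.
2 of 4 fail.

2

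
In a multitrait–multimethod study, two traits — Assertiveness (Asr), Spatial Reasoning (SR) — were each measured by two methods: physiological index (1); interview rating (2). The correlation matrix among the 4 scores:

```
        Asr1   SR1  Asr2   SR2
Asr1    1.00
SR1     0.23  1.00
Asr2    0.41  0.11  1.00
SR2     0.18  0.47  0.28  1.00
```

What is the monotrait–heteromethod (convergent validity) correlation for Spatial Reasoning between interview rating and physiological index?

0.47

Same trait (SR), different methods: r(SR2, SR1) = 0.47.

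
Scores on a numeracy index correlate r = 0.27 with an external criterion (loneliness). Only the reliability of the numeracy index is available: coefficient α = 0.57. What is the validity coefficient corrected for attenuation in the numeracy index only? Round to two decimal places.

0.36

Single correction: r_c = r_obs / √r_xx = 0.27 / √0.57 = 0.27 / 0.7550 ≈ 0.36.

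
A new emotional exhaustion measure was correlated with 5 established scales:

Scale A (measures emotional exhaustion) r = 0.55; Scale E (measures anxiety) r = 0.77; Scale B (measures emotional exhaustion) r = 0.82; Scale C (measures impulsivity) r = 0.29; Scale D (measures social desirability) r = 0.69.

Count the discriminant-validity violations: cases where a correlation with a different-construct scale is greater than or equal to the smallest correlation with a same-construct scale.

Convergent (same construct = emotional exhaustion): Scale A, Scale B.
Smallest convergent = 0.55. Discriminant values: 0.77, 0.29, 0.69; count ≥ 0.55 → 2.

2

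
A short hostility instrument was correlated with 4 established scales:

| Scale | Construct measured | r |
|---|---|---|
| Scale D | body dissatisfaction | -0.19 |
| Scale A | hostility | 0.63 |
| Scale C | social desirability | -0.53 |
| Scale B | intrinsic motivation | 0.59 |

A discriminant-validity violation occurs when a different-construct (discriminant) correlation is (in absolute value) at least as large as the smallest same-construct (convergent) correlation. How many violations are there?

Convergent (same construct = hostility): Scale A.
Smallest convergent = 0.63. Discriminant |r|: 0.19, 0.53, 0.59; count ≥ 0.63 → 0.

0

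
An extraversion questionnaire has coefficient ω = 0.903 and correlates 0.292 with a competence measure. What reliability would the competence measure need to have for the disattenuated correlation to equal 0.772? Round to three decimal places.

0.158

r_true = r_obs / √(r_xx · r_yy) ⇒ 0.772 = 0.292 / √(0.903 · r_yy).
√(0.903 · r_yy) = 0.292 / 0.772 = 0.3782; 0.903 · r_yy = 0.1430; r_yy = 0.1430 / 0.903 ≈ 0.158.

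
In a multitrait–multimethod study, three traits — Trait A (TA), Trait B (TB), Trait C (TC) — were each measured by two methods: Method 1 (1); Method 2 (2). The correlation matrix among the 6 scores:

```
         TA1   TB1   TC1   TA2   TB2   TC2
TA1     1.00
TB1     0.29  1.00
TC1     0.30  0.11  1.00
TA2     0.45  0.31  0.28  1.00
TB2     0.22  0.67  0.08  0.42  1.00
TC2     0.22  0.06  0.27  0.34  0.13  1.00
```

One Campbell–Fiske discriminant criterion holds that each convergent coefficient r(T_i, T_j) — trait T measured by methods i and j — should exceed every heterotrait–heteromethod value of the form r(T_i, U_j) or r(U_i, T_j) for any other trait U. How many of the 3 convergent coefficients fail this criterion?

Each convergent coefficient versus the relevant comparison correlations:
TA (methods 1·2): 0.45 vs {0.22, 0.31, 0.22, 0.28} → pass.
TB (methods 1·2): 0.67 vs {0.31, 0.22, 0.06, 0.08} → pass.
TC (methods 1·2): 0.27 vs {0.28, 0.22, 0.08, 0.06} → fail.
1 of 3 fail.

1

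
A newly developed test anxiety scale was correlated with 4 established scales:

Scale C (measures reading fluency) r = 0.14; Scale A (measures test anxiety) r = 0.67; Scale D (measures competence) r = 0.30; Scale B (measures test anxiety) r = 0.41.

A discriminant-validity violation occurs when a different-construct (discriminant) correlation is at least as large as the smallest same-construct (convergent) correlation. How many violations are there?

0

Convergent (same construct = test anxiety): Scale A, Scale B.
Smallest convergent = 0.41. Discriminant values: 0.14, 0.30; count ≥ 0.41 → 0.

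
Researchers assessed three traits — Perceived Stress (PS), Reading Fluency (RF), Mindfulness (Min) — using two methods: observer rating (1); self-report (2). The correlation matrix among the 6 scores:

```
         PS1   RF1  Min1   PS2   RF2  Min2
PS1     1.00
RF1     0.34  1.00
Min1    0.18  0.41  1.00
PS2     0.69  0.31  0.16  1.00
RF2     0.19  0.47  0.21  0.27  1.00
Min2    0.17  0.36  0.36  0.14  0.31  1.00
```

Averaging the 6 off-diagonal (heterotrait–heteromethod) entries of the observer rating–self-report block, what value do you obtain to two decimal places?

0.23

HTHM values (method 1 × method 2): 0.19, 0.17, 0.31, 0.36, 0.16, 0.21; mean = 1.40/6 = 0.23.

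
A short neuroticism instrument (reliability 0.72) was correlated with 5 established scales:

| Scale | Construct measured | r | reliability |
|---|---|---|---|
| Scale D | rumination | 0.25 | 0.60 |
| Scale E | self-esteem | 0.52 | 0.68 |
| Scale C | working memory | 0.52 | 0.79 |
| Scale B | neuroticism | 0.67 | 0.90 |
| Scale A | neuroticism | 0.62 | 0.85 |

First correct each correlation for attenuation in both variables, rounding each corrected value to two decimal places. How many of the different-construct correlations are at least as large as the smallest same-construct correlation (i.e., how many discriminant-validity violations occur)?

0

Disattenuated r (r / √(r_scale · r_new)):
  Scale D (disc): 0.25 / √(0.60·0.72) = 0.38
  Scale E (disc): 0.52 / √(0.68·0.72) = 0.74
  Scale C (disc): 0.52 / √(0.79·0.72) = 0.69
  Scale B (conv): 0.67 / √(0.90·0.72) = 0.83
  Scale A (conv): 0.62 / √(0.85·0.72) = 0.79
Smallest convergent = 0.79. Discriminant values: 0.38, 0.74, 0.69; count ≥ 0.79 → 0.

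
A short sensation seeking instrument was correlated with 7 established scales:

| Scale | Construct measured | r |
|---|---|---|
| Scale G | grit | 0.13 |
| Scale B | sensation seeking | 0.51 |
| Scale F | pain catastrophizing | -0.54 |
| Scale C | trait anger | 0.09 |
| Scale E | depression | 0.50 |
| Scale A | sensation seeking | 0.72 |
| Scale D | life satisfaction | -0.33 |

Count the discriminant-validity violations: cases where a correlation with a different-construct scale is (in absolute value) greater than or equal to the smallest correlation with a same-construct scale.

1

Convergent (same construct = sensation seeking): Scale B, Scale A.
Smallest convergent = 0.51. Discriminant |r|: 0.13, 0.54, 0.09, 0.50, 0.33; count ≥ 0.51 → 1.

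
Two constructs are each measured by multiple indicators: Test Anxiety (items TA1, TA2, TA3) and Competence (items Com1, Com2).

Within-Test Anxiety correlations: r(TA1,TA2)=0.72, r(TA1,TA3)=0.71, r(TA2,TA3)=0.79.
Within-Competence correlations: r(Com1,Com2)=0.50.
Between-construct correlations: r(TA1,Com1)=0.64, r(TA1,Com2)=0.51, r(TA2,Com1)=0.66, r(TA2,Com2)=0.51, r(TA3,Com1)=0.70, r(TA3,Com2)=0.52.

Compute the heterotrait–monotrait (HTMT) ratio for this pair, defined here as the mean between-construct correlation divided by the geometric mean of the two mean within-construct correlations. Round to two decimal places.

0.97

Mean between = 3.54/6 = 0.5900.
Mean within-TA = 2.22/3 = 0.7400; mean within-Com = 0.50/1 = 0.5000.
Geometric mean = √(0.7400 × 0.5000) = 0.6083.
HTMT = 0.5900 / 0.6083 = 0.97.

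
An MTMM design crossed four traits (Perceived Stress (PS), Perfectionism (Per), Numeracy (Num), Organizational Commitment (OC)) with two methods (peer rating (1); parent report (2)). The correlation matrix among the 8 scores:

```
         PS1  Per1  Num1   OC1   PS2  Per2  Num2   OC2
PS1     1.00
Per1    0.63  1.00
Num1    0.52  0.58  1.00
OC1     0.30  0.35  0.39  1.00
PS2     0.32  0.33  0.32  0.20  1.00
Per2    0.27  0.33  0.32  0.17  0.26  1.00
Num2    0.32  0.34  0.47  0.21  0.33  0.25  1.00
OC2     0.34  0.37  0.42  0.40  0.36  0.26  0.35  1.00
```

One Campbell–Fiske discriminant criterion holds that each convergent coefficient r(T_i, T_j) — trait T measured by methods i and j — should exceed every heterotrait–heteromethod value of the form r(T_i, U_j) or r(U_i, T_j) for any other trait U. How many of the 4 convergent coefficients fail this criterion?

3

Each convergent coefficient versus the relevant comparison correlations:
PS (methods 1·2): 0.32 vs {0.27, 0.33, 0.32, 0.32, 0.34, 0.20} → fail.
Per (methods 1·2): 0.33 vs {0.33, 0.27, 0.34, 0.32, 0.37, 0.17} → fail.
Num (methods 1·2): 0.47 vs {0.32, 0.32, 0.32, 0.34, 0.42, 0.21} → pass.
OC (methods 1·2): 0.40 vs {0.20, 0.34, 0.17, 0.37, 0.21, 0.42} → fail.
3 of 4 fail.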